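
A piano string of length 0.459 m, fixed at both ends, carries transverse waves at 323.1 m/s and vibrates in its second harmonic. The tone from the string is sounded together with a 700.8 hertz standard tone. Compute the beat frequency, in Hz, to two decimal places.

For a string fixed at both ends, f_n = n·v/(2L) = 2·323.1/(2·0.459) = 703.9216 Hz.
f_beat = |703.9216 − 700.8| = 3.12 Hz.

3.12 Hz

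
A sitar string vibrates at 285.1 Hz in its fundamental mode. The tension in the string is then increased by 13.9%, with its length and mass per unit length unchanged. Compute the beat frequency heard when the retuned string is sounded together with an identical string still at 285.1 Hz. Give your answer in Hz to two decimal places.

For a string, f ∝ √T, so the new frequency is 285.1·√1.139 = 304.2700 Hz.
f_beat = |304.2700 − 285.1| = 19.17 Hz.

19.17 Hz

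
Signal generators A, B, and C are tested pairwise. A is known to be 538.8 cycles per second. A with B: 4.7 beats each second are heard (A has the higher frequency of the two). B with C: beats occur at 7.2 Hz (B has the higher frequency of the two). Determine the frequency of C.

526.9 Hz

B is below A, so f_B = 538.8 − 4.7 = 534.1 Hz.
C is below B, so f_C = 534.1 − 7.2 = 526.9 Hz.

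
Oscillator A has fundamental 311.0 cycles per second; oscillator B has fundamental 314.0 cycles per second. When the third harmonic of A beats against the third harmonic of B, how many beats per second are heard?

9.0 Hz

Third harmonic of the first: 3·311.0 = 933.0 Hz.
Third harmonic of the second: 3·314.0 = 942.0 Hz.
f_beat = |933.0 − 942.0| = 9.0 Hz.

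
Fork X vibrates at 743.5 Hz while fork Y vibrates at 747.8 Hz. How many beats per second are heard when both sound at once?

The beat frequency equals the magnitude of the frequency difference.
|743.5 − 747.8| = 4.3 Hz.

4.3 Hz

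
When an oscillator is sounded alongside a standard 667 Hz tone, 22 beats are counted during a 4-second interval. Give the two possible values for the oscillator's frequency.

Beat frequency = 22/4 = 5.5 Hz.
|f − 667| = 5.5, so f = 667 ± 5.5.

661.5 Hz or 672.5 Hz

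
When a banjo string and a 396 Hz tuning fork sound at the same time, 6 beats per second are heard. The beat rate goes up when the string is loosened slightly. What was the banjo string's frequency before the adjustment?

|f − 396| = 6, so the banjo string was at either 390 Hz or 402 Hz.
Reducing tension lowers a string's frequency; the adjustment lowers the banjo string's frequency.
The beat rate rose, so the adjustment moved the banjo string further from 396 Hz — it was already below the reference.

390 Hz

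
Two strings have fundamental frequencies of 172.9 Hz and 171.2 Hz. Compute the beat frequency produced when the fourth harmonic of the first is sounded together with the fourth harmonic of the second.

6.8 Hz

Fourth harmonic of the first: 4·172.9 = 691.6 Hz.
Fourth harmonic of the second: 4·171.2 = 684.8 Hz.
f_beat = |691.6 − 684.8| = 6.8 Hz.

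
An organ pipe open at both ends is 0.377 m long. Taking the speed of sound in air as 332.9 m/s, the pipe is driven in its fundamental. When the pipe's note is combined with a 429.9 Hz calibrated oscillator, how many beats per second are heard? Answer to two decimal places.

Open pipe: f_n = n·v/(2L) = 1·332.9/(2·0.377) = 441.5119 Hz.
f_beat = |441.5119 − 429.9| = 11.61 Hz.

11.61 Hz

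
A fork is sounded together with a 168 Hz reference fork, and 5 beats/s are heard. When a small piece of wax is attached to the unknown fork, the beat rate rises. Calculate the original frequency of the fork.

163 Hz

|f − 168| = 5, so the fork was at either 163 Hz or 173 Hz.
Loading a fork with wax lowers its frequency; the adjustment lowers the fork's frequency.
The beat rate rose, so the adjustment moved the fork further from 168 Hz — it was already below the reference.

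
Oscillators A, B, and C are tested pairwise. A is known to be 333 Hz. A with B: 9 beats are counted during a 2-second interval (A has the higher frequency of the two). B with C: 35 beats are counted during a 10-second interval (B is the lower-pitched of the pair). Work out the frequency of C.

A–B: Beat frequency = 9/2 = 4.5 Hz.
B is below A, so f_B = 333 − 4.5 = 328.5 Hz.
B–C: Beat frequency = 35/10 = 3.5 Hz.
C is above B, so f_C = 328.5 + 3.5 = 332 Hz.

332 Hz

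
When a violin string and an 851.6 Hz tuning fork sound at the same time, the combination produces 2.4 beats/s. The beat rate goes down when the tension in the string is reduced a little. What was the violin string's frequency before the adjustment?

|f − 851.6| = 2.4, so the violin string was at either 849.2 Hz or 854 Hz.
Lower tension means lower frequency; the adjustment lowers the violin string's frequency.
The beat rate fell, so the adjustment moved the violin string toward 851.6 Hz — it must have started above the reference.

854 Hz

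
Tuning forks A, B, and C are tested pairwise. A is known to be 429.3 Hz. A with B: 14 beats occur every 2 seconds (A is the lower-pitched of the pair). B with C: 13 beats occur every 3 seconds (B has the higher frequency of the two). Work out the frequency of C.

A–B: Beat frequency = 14/2 = 7 Hz.
B is above A, so f_B = 429.3 + 7 = 436.3 Hz.
B–C: Beat frequency = 13/3 = 4.3333 Hz.
C is below B, so f_C = 436.3 − 4.3333 = 431.9667 Hz.

431.9667 Hz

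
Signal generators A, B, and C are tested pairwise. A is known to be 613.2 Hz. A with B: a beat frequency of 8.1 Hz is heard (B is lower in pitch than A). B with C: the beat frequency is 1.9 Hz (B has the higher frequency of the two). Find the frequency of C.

603.2 Hz

B is below A, so f_B = 613.2 − 8.1 = 605.1 Hz.
C is below B, so f_C = 605.1 − 1.9 = 603.2 Hz.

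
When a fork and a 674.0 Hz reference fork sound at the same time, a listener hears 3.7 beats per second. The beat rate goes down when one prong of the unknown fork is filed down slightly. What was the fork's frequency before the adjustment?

|f − 674.0| = 3.7, so the fork was at either 670.3 Hz or 677.7 Hz.
Filing a prong removes mass and raises the fork's frequency; the adjustment raises the fork's frequency.
The beat rate fell, so the adjustment moved the fork toward 674.0 Hz — it must have started below the reference.

670.3 Hz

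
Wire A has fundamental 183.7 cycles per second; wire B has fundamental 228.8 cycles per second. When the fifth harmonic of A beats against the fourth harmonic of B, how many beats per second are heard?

Fifth harmonic of the first: 5·183.7 = 918.5 Hz.
Fourth harmonic of the second: 4·228.8 = 915.2 Hz.
f_beat = |918.5 − 915.2| = 3.3 Hz.

3.3 Hz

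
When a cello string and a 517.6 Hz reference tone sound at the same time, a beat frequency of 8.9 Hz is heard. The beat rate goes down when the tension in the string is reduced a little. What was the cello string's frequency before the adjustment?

|f − 517.6| = 8.9, so the cello string was at either 508.7 Hz or 526.5 Hz.
Lower tension means lower frequency; the adjustment lowers the cello string's frequency.
The beat rate fell, so the adjustment moved the cello string toward 517.6 Hz — it must have started above the reference.

526.5 Hz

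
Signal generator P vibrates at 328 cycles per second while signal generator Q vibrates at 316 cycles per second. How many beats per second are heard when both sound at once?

f_beat = |f₁ − f₂|.
|328 − 316| = 12 Hz.

12 Hz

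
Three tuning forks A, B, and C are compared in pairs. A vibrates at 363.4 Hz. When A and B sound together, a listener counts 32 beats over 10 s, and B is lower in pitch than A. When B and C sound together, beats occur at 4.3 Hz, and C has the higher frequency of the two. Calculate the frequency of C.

364.5 Hz

A–B: Beat frequency = 32/10 = 3.2 Hz.
B is below A, so f_B = 363.4 − 3.2 = 360.2 Hz.
C is above B, so f_C = 360.2 + 4.3 = 364.5 Hz.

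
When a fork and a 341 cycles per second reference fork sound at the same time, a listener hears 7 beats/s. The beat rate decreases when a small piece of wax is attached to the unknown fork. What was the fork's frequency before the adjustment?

348 Hz

|f − 341| = 7, so the fork was at either 334 Hz or 348 Hz.
Loading a fork with wax lowers its frequency; the adjustment lowers the fork's frequency.
The beat rate fell, so the adjustment moved the fork toward 341 Hz — it must have started above the reference.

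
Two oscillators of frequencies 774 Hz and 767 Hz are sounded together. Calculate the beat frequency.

f_beat = |f₁ − f₂|.
|774 − 767| = 7 Hz.

7 Hz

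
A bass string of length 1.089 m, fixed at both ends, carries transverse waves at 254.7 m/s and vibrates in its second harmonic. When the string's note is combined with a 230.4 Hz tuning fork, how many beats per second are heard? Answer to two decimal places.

For a string fixed at both ends, f_n = n·v/(2L) = 2·254.7/(2·1.089) = 233.8843 Hz.
f_beat = |233.8843 − 230.4| = 3.48 Hz.

3.48 Hz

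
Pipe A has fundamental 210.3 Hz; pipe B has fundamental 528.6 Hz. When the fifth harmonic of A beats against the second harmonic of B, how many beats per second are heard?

Fifth harmonic of the first: 5·210.3 = 1051.5 Hz.
Second harmonic of the second: 2·528.6 = 1057.2 Hz.
f_beat = |1051.5 − 1057.2| = 5.7 Hz.

5.7 Hz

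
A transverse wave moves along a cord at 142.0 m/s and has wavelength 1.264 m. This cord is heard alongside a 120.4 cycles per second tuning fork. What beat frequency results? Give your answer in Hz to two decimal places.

8.06 Hz

Source frequency f = v/λ = 142.0/1.264 = 112.3418 Hz.
f_beat = |112.3418 − 120.4| = 8.06 Hz.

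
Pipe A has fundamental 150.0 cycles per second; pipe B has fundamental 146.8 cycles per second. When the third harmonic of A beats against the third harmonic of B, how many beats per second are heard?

Third harmonic of the first: 3·150.0 = 450.0 Hz.
Third harmonic of the second: 3·146.8 = 440.4 Hz.
f_beat = |450.0 − 440.4| = 9.6 Hz.

9.6 Hz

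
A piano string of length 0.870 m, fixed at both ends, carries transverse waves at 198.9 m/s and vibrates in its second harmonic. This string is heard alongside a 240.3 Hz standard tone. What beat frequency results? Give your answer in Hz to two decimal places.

For a string fixed at both ends, f_n = n·v/(2L) = 2·198.9/(2·0.870) = 228.6207 Hz.
f_beat = |228.6207 − 240.3| = 11.68 Hz.

11.68 Hz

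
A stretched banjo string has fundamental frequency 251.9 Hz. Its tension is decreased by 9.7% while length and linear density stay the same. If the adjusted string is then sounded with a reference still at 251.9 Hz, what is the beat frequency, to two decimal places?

12.53 Hz

For a string, f ∝ √T, so the new frequency is 251.9·√0.903 = 239.3713 Hz.
f_beat = |239.3713 − 251.9| = 12.53 Hz.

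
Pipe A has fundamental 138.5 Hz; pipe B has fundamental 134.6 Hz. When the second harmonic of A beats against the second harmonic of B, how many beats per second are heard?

Second harmonic of the first: 2·138.5 = 277.0 Hz.
Second harmonic of the second: 2·134.6 = 269.2 Hz.
f_beat = |277.0 − 269.2| = 7.8 Hz.

7.8 Hz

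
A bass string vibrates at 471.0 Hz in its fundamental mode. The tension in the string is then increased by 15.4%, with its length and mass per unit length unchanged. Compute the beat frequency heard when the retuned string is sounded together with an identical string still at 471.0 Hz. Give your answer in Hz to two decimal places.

34.97 Hz

For a string, f ∝ √T, so the new frequency is 471.0·√1.154 = 505.9689 Hz.
f_beat = |505.9689 − 471.0| = 34.97 Hz.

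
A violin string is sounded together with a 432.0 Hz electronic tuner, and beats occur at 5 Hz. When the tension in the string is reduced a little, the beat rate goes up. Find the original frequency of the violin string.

|f − 432.0| = 5, so the violin string was at either 427 Hz or 437 Hz.
Lower tension means lower frequency; the adjustment lowers the violin string's frequency.
The beat rate rose, so the adjustment moved the violin string further from 432.0 Hz — it was already below the reference.

427 Hz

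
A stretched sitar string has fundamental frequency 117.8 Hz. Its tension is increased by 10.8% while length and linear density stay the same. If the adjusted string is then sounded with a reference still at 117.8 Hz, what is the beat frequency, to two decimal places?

6.20 Hz

For a string, f ∝ √T, so the new frequency is 117.8·√1.108 = 123.9981 Hz.
f_beat = |123.9981 − 117.8| = 6.20 Hz.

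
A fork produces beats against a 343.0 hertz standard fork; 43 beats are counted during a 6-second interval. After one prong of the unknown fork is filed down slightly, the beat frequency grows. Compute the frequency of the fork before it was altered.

Beat frequency = 43/6 = 7.1667 Hz.
|f − 343.0| = 7.1667, so the fork was at either 335.8333 Hz or 350.1667 Hz.
Filing a prong removes mass and raises the fork's frequency; the adjustment raises the fork's frequency.
The beat rate rose, so the adjustment moved the fork further from 343.0 Hz — it was already above the reference.

350.1667 Hz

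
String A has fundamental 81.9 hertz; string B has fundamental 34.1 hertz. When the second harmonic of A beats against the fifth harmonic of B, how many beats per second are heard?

6.7 Hz

Second harmonic of the first: 2·81.9 = 163.8 Hz.
Fifth harmonic of the second: 5·34.1 = 170.5 Hz.
f_beat = |163.8 − 170.5| = 6.7 Hz.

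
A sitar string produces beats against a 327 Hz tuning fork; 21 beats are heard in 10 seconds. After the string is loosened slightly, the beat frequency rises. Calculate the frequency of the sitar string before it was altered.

Beat frequency = 21/10 = 2.1 Hz.
|f − 327| = 2.1, so the sitar string was at either 324.9 Hz or 329.1 Hz.
Reducing tension lowers a string's frequency; the adjustment lowers the sitar string's frequency.
The beat rate rose, so the adjustment moved the sitar string further from 327 Hz — it was already below the reference.

324.9 Hz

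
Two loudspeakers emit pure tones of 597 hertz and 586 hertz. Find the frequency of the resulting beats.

11 Hz

Beats arise from superposition of two nearby frequencies; the beat rate is |f₁ − f₂|.
|597 − 586| = 11 Hz.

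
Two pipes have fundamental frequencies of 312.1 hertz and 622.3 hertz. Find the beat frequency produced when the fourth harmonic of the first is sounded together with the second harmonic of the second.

Fourth harmonic of the first: 4·312.1 = 1248.4 Hz.
Second harmonic of the second: 2·622.3 = 1244.6 Hz.
f_beat = |1248.4 − 1244.6| = 3.8 Hz.

3.8 Hz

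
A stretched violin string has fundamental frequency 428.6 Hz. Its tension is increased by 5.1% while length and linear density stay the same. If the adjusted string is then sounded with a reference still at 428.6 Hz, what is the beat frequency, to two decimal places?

10.79 Hz

For a string, f ∝ √T, so the new frequency is 428.6·√1.051 = 439.3934 Hz.
f_beat = |439.3934 − 428.6| = 10.79 Hz.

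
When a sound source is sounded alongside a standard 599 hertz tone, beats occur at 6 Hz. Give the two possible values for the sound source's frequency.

593 Hz or 605 Hz

|f − 599| = 6, so f = 599 ± 6.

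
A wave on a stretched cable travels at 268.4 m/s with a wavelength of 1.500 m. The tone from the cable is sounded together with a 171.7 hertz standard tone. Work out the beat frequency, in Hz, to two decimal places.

Source frequency f = v/λ = 268.4/1.500 = 178.9333 Hz.
f_beat = |178.9333 − 171.7| = 7.23 Hz.

7.23 Hz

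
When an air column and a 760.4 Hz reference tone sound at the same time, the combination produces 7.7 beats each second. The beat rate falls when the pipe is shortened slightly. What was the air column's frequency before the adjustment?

752.7 Hz

|f − 760.4| = 7.7, so the air column was at either 752.7 Hz or 768.1 Hz.
A shorter pipe has a higher fundamental; the adjustment raises the air column's frequency.
The beat rate fell, so the adjustment moved the air column toward 760.4 Hz — it must have started below the reference.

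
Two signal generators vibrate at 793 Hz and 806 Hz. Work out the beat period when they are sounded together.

0.077 s

f_beat = |793 − 806| = 13 Hz.
Beat period T = 1 / f_beat = 1 / 13 s.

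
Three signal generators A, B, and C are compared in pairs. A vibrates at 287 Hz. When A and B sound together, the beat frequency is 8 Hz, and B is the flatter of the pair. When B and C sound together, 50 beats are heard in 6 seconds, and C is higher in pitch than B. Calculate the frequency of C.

287.3333 Hz

B is below A, so f_B = 287 − 8 = 279 Hz.
B–C: Beat frequency = 50/6 = 8.3333 Hz.
C is above B, so f_C = 279 + 8.3333 = 287.3333 Hz.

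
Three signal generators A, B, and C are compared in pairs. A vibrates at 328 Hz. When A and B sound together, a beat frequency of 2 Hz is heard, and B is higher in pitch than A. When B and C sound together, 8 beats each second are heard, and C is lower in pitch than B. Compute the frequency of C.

322 Hz

B is above A, so f_B = 328 + 2 = 330 Hz.
C is below B, so f_C = 330 − 8 = 322 Hz.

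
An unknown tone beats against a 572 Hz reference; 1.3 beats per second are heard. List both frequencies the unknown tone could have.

|f − 572| = 1.3, so f = 572 ± 1.3.

570.7 Hz or 573.3 Hz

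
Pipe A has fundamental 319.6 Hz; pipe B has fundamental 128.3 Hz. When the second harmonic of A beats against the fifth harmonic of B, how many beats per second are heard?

Second harmonic of the first: 2·319.6 = 639.2 Hz.
Fifth harmonic of the second: 5·128.3 = 641.5 Hz.
f_beat = |639.2 − 641.5| = 2.3 Hz.

2.3 Hz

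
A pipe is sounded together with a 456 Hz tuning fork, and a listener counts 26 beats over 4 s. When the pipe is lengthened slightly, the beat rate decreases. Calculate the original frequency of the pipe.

462.5 Hz

Beat frequency = 26/4 = 6.5 Hz.
|f − 456| = 6.5, so the pipe was at either 449.5 Hz or 462.5 Hz.
A longer pipe has a lower fundamental; the adjustment lowers the pipe's frequency.
The beat rate fell, so the adjustment moved the pipe toward 456 Hz — it must have started above the reference.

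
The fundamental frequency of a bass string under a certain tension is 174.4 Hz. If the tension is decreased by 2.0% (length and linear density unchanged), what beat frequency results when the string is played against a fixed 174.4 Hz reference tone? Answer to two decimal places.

1.75 Hz

For a string, f ∝ √T, so the new frequency is 174.4·√0.980 = 172.6472 Hz.
f_beat = |172.6472 − 174.4| = 1.75 Hz.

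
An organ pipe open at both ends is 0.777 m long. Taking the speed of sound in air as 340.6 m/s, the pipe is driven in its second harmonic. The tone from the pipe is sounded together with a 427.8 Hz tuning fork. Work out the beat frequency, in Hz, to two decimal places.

10.55 Hz

Open pipe: f_n = n·v/(2L) = 2·340.6/(2·0.777) = 438.3526 Hz.
f_beat = |438.3526 − 427.8| = 10.55 Hz.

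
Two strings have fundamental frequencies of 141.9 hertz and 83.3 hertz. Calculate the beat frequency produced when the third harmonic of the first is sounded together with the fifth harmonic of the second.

Third harmonic of the first: 3·141.9 = 425.7 Hz.
Fifth harmonic of the second: 5·83.3 = 416.5 Hz.
f_beat = |425.7 − 416.5| = 9.2 Hz.

9.2 Hz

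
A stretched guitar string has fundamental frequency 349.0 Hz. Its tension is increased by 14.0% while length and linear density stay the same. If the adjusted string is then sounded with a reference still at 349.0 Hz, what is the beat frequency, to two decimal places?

For a string, f ∝ √T, so the new frequency is 349.0·√1.140 = 372.6300 Hz.
f_beat = |372.6300 − 349.0| = 23.63 Hz.

23.63 Hz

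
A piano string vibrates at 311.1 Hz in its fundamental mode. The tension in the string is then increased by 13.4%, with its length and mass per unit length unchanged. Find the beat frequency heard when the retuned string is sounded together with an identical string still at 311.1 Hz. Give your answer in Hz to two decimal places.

For a string, f ∝ √T, so the new frequency is 311.1·√1.134 = 331.2886 Hz.
f_beat = |331.2886 − 311.1| = 20.19 Hz.

20.19 Hz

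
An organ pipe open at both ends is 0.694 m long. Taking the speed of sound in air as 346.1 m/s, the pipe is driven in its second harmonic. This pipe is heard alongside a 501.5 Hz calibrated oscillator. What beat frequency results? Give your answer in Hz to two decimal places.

Open pipe: f_n = n·v/(2L) = 2·346.1/(2·0.694) = 498.7032 Hz.
f_beat = |498.7032 − 501.5| = 2.80 Hz.

2.80 Hz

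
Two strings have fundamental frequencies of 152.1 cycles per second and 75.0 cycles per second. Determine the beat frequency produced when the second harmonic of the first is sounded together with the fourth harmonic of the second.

4.2 Hz

Second harmonic of the first: 2·152.1 = 304.2 Hz.
Fourth harmonic of the second: 4·75.0 = 300.0 Hz.
f_beat = |304.2 − 300.0| = 4.2 Hz.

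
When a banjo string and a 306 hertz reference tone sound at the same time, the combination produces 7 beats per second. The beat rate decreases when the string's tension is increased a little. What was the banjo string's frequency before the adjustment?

|f − 306| = 7, so the banjo string was at either 299 Hz or 313 Hz.
Higher tension means higher frequency; the adjustment raises the banjo string's frequency.
The beat rate fell, so the adjustment moved the banjo string toward 306 Hz — it must have started below the reference.

299 Hz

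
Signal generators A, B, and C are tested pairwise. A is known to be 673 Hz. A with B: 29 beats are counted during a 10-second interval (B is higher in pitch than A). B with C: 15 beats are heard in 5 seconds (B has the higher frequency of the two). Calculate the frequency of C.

672.9 Hz

A–B: Beat frequency = 29/10 = 2.9 Hz.
B is above A, so f_B = 673 + 2.9 = 675.9 Hz.
B–C: Beat frequency = 15/5 = 3 Hz.
C is below B, so f_C = 675.9 − 3 = 672.9 Hz.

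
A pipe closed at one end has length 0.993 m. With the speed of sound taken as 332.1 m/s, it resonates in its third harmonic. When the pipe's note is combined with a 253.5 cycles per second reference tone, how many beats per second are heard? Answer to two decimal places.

2.67 Hz

Closed pipe (odd harmonics): f_n = n·v/(4L) = 3·332.1/(4·0.993) = 250.8308 Hz.
f_beat = |250.8308 − 253.5| = 2.67 Hz.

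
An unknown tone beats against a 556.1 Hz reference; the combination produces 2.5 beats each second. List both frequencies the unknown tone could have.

|f − 556.1| = 2.5, so f = 556.1 ± 2.5.

553.6 Hz or 558.6 Hz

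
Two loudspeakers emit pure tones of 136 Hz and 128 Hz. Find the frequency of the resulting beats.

8 Hz

The beat frequency equals the magnitude of the frequency difference.
|136 − 128| = 8 Hz.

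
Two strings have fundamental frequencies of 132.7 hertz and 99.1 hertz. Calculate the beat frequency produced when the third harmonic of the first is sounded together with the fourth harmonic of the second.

Third harmonic of the first: 3·132.7 = 398.1 Hz.
Fourth harmonic of the second: 4·99.1 = 396.4 Hz.
f_beat = |398.1 − 396.4| = 1.7 Hz.

1.7 Hz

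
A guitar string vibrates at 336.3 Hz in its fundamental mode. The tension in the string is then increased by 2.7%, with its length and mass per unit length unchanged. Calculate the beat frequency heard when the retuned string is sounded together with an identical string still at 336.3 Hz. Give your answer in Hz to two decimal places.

4.51 Hz

For a string, f ∝ √T, so the new frequency is 336.3·√1.027 = 340.8098 Hz.
f_beat = |340.8098 − 336.3| = 4.51 Hz.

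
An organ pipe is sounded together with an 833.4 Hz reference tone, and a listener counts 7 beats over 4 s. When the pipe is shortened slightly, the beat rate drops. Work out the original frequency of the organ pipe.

Beat frequency = 7/4 = 1.75 Hz.
|f − 833.4| = 1.75, so the organ pipe was at either 831.65 Hz or 835.15 Hz.
A shorter pipe has a higher fundamental; the adjustment raises the organ pipe's frequency.
The beat rate fell, so the adjustment moved the organ pipe toward 833.4 Hz — it must have started below the reference.

831.65 Hz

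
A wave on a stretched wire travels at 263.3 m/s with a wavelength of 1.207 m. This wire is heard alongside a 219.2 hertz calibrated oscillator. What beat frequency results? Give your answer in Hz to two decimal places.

1.06 Hz

Source frequency f = v/λ = 263.3/1.207 = 218.1442 Hz.
f_beat = |218.1442 − 219.2| = 1.06 Hz.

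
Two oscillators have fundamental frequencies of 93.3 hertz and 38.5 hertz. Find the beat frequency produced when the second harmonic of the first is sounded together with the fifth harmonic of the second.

5.9 Hz

Second harmonic of the first: 2·93.3 = 186.6 Hz.
Fifth harmonic of the second: 5·38.5 = 192.5 Hz.
f_beat = |186.6 − 192.5| = 5.9 Hz.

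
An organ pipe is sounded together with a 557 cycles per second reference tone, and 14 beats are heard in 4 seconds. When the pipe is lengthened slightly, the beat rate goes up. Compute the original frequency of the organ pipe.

Beat frequency = 14/4 = 3.5 Hz.
|f − 557| = 3.5, so the organ pipe was at either 553.5 Hz or 560.5 Hz.
A longer pipe has a lower fundamental; the adjustment lowers the organ pipe's frequency.
The beat rate rose, so the adjustment moved the organ pipe further from 557 Hz — it was already below the reference.

553.5 Hz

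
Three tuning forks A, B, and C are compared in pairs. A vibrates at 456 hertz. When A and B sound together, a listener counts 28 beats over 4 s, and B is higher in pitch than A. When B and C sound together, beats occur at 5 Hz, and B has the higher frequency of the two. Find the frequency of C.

A–B: Beat frequency = 28/4 = 7 Hz.
B is above A, so f_B = 456 + 7 = 463 Hz.
C is below B, so f_C = 463 − 5 = 458 Hz.

458 Hz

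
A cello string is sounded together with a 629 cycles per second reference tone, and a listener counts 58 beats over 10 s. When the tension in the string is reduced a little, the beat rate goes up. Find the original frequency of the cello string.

623.2 Hz

Beat frequency = 58/10 = 5.8 Hz.
|f − 629| = 5.8, so the cello string was at either 623.2 Hz or 634.8 Hz.
Lower tension means lower frequency; the adjustment lowers the cello string's frequency.
The beat rate rose, so the adjustment moved the cello string further from 629 Hz — it was already below the reference.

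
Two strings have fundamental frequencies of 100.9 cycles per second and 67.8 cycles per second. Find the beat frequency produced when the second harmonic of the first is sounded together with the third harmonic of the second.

Second harmonic of the first: 2·100.9 = 201.8 Hz.
Third harmonic of the second: 3·67.8 = 203.4 Hz.
f_beat = |201.8 − 203.4| = 1.6 Hz.

1.6 Hz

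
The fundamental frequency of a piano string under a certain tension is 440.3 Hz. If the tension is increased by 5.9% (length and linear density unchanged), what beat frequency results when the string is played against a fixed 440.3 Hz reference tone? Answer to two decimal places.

For a string, f ∝ √T, so the new frequency is 440.3·√1.059 = 453.1027 Hz.
f_beat = |453.1027 − 440.3| = 12.80 Hz.

12.80 Hz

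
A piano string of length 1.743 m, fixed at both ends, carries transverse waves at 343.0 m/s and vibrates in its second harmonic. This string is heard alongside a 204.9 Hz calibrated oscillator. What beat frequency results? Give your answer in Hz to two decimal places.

For a string fixed at both ends, f_n = n·v/(2L) = 2·343.0/(2·1.743) = 196.7871 Hz.
f_beat = |196.7871 − 204.9| = 8.11 Hz.

8.11 Hz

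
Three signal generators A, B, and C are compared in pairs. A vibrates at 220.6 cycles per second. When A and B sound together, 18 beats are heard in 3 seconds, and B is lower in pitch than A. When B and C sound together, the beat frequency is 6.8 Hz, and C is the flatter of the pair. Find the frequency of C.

A–B: Beat frequency = 18/3 = 6 Hz.
B is below A, so f_B = 220.6 − 6 = 214.6 Hz.
C is below B, so f_C = 214.6 − 6.8 = 207.8 Hz.

207.8 Hz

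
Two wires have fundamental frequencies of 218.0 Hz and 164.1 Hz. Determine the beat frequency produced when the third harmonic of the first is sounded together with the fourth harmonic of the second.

2.4 Hz

Third harmonic of the first: 3·218.0 = 654.0 Hz.
Fourth harmonic of the second: 4·164.1 = 656.4 Hz.
f_beat = |654.0 − 656.4| = 2.4 Hz.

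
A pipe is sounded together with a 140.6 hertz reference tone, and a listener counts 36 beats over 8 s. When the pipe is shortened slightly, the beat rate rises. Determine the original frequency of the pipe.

Beat frequency = 36/8 = 4.5 Hz.
|f − 140.6| = 4.5, so the pipe was at either 136.1 Hz or 145.1 Hz.
A shorter pipe has a higher fundamental; the adjustment raises the pipe's frequency.
The beat rate rose, so the adjustment moved the pipe further from 140.6 Hz — it was already above the reference.

145.1 Hz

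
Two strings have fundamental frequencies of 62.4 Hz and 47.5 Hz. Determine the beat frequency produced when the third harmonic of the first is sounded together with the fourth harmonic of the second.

Third harmonic of the first: 3·62.4 = 187.2 Hz.
Fourth harmonic of the second: 4·47.5 = 190.0 Hz.
f_beat = |187.2 − 190.0| = 2.8 Hz.

2.8 Hz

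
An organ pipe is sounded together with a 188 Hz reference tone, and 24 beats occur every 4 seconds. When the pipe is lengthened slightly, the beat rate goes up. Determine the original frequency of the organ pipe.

Beat frequency = 24/4 = 6 Hz.
|f − 188| = 6, so the organ pipe was at either 182 Hz or 194 Hz.
A longer pipe has a lower fundamental; the adjustment lowers the organ pipe's frequency.
The beat rate rose, so the adjustment moved the organ pipe further from 188 Hz — it was already below the reference.

182 Hz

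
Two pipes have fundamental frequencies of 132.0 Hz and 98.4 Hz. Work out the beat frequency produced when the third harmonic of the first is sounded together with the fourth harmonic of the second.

Third harmonic of the first: 3·132.0 = 396.0 Hz.
Fourth harmonic of the second: 4·98.4 = 393.6 Hz.
f_beat = |396.0 − 393.6| = 2.4 Hz.

2.4 Hz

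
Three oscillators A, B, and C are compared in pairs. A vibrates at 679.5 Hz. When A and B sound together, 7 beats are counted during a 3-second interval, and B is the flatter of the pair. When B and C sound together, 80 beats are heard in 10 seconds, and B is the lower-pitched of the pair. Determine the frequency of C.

685.1667 Hz

A–B: Beat frequency = 7/3 = 2.3333 Hz.
B is below A, so f_B = 679.5 − 2.3333 = 677.1667 Hz.
B–C: Beat frequency = 80/10 = 8 Hz.
C is above B, so f_C = 677.1667 + 8 = 685.1667 Hz.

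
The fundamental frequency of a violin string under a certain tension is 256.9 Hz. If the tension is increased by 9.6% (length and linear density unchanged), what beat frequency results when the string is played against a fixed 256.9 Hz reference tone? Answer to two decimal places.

For a string, f ∝ √T, so the new frequency is 256.9·√1.096 = 268.9487 Hz.
f_beat = |268.9487 − 256.9| = 12.05 Hz.

12.05 Hz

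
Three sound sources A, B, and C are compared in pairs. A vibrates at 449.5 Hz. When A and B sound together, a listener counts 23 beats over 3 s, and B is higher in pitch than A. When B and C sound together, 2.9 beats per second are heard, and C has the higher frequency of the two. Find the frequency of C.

460.0667 Hz

A–B: Beat frequency = 23/3 = 7.6667 Hz.
B is above A, so f_B = 449.5 + 7.6667 = 457.1667 Hz.
C is above B, so f_C = 457.1667 + 2.9 = 460.0667 Hz.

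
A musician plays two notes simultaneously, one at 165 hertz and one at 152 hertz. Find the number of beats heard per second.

f_beat = |f₁ − f₂|.
|165 − 152| = 13 Hz.

13 Hz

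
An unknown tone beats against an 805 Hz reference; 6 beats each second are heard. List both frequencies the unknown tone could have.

799 Hz or 811 Hz

|f − 805| = 6, so f = 805 ± 6.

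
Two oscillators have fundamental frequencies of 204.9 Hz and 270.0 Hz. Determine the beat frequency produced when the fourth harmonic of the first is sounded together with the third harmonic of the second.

9.6 Hz

Fourth harmonic of the first: 4·204.9 = 819.6 Hz.
Third harmonic of the second: 3·270.0 = 810.0 Hz.
f_beat = |819.6 − 810.0| = 9.6 Hz.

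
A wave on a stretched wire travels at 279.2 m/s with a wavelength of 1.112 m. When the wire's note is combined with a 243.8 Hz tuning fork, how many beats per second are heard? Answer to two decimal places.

7.28 Hz

Source frequency f = v/λ = 279.2/1.112 = 251.0791 Hz.
f_beat = |251.0791 − 243.8| = 7.28 Hz.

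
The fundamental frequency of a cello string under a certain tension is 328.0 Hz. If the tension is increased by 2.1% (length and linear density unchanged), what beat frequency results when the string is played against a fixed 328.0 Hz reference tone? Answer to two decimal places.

For a string, f ∝ √T, so the new frequency is 328.0·√1.021 = 331.4261 Hz.
f_beat = |331.4261 − 328.0| = 3.43 Hz.

3.43 Hz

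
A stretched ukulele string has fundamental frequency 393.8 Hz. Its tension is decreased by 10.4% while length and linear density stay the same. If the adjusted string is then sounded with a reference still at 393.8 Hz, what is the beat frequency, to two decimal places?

For a string, f ∝ √T, so the new frequency is 393.8·√0.896 = 372.7604 Hz.
f_beat = |372.7604 − 393.8| = 21.04 Hz.

21.04 Hz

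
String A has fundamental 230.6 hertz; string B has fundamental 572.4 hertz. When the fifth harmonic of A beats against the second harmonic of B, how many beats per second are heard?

Fifth harmonic of the first: 5·230.6 = 1153.0 Hz.
Second harmonic of the second: 2·572.4 = 1144.8 Hz.
f_beat = |1153.0 − 1144.8| = 8.2 Hz.

8.2 Hz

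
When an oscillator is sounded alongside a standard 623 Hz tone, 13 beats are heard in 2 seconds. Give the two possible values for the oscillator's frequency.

616.5 Hz or 629.5 Hz

Beat frequency = 13/2 = 6.5 Hz.
|f − 623| = 6.5, so f = 623 ± 6.5.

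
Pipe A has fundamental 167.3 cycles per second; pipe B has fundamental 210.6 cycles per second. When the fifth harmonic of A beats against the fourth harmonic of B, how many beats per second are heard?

Fifth harmonic of the first: 5·167.3 = 836.5 Hz.
Fourth harmonic of the second: 4·210.6 = 842.4 Hz.
f_beat = |836.5 − 842.4| = 5.9 Hz.

5.9 Hz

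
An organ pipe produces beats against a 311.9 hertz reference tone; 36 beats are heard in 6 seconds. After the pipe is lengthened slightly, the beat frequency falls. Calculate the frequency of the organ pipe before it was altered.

Beat frequency = 36/6 = 6 Hz.
|f − 311.9| = 6, so the organ pipe was at either 305.9 Hz or 317.9 Hz.
A longer pipe has a lower fundamental; the adjustment lowers the organ pipe's frequency.
The beat rate fell, so the adjustment moved the organ pipe toward 311.9 Hz — it must have started above the reference.

317.9 Hz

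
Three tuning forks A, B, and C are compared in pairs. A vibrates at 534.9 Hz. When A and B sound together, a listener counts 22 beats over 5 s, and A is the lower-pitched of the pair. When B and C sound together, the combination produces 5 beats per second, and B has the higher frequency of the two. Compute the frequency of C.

534.3 Hz

A–B: Beat frequency = 22/5 = 4.4 Hz.
B is above A, so f_B = 534.9 + 4.4 = 539.3 Hz.
C is below B, so f_C = 539.3 − 5 = 534.3 Hz.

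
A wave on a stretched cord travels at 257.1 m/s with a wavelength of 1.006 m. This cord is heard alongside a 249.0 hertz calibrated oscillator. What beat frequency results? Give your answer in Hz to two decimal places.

Source frequency f = v/λ = 257.1/1.006 = 255.5666 Hz.
f_beat = |255.5666 − 249.0| = 6.57 Hz.

6.57 Hz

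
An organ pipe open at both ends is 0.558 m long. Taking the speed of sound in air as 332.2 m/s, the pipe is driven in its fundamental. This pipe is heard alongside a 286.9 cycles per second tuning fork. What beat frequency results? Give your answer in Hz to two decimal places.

Open pipe: f_n = n·v/(2L) = 1·332.2/(2·0.558) = 297.6703 Hz.
f_beat = |297.6703 − 286.9| = 10.77 Hz.

10.77 Hz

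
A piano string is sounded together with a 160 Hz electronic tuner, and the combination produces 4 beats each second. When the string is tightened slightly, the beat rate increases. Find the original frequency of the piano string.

|f − 160| = 4, so the piano string was at either 156 Hz or 164 Hz.
Increasing tension raises a string's frequency; the adjustment raises the piano string's frequency.
The beat rate rose, so the adjustment moved the piano string further from 160 Hz — it was already above the reference.

164 Hz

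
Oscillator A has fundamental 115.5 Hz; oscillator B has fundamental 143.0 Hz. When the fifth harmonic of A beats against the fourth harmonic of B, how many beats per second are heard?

5.5 Hz

Fifth harmonic of the first: 5·115.5 = 577.5 Hz.
Fourth harmonic of the second: 4·143.0 = 572.0 Hz.
f_beat = |577.5 − 572.0| = 5.5 Hz.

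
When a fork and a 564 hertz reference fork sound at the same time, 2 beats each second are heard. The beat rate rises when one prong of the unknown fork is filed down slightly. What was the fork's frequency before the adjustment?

|f − 564| = 2, so the fork was at either 562 Hz or 566 Hz.
Filing a prong removes mass and raises the fork's frequency; the adjustment raises the fork's frequency.
The beat rate rose, so the adjustment moved the fork further from 564 Hz — it was already above the reference.

566 Hz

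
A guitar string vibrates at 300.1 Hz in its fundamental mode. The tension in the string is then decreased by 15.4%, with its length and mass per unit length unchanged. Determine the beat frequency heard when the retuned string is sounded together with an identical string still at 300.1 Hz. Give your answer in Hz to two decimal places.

For a string, f ∝ √T, so the new frequency is 300.1·√0.846 = 276.0268 Hz.
f_beat = |276.0268 − 300.1| = 24.07 Hz.

24.07 Hz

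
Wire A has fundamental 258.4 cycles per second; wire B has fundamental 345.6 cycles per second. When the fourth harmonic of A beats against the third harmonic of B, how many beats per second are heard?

3.2 Hz

Fourth harmonic of the first: 4·258.4 = 1033.6 Hz.
Third harmonic of the second: 3·345.6 = 1036.8 Hz.
f_beat = |1033.6 − 1036.8| = 3.2 Hz.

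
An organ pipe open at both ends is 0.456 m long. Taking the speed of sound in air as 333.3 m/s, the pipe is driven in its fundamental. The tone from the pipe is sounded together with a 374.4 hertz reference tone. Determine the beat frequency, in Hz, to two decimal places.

Open pipe: f_n = n·v/(2L) = 1·333.3/(2·0.456) = 365.4605 Hz.
f_beat = |365.4605 − 374.4| = 8.94 Hz.

8.94 Hz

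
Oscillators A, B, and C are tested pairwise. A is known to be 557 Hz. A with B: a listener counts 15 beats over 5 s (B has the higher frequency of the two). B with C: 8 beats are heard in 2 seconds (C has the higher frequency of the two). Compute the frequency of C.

A–B: Beat frequency = 15/5 = 3 Hz.
B is above A, so f_B = 557 + 3 = 560 Hz.
B–C: Beat frequency = 8/2 = 4 Hz.
C is above B, so f_C = 560 + 4 = 564 Hz.

564 Hz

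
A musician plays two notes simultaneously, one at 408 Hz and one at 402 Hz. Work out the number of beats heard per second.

Beats arise from superposition of two nearby frequencies; the beat rate is |f₁ − f₂|.
|408 − 402| = 6 Hz.

6 Hz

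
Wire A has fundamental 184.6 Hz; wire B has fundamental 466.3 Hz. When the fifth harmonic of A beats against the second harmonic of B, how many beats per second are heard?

9.6 Hz

Fifth harmonic of the first: 5·184.6 = 923.0 Hz.
Second harmonic of the second: 2·466.3 = 932.6 Hz.
f_beat = |923.0 − 932.6| = 9.6 Hz.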